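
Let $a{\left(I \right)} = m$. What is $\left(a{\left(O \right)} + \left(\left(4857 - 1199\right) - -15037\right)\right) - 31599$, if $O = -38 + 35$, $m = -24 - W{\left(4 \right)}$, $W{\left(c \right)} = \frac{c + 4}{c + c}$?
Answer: $-12929$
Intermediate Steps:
$W{\left(c \right)} = \frac{4 + c}{2 c}$
$m = -25$ ($m = -24 - \frac{4 + 4}{2 \cdot 4} = -24 - \frac{1}{2} \cdot \frac{1}{4} \cdot 8 = -24 - 1 = -25$)
$O = -3$
$a{\left(I \right)} = -25$
$\left(a{\left(O \right)} + \left(\left(4857 - 1199\right) - -15037\right)\right) - 31599 = \left(-25 + \left(\left(4857 - 1199\right) - -15037\right)\right) - 31599 = \left(-25 + \left(\left(4857 - 1199\right) + 15037\right)\right) - 31599 = \left(-25 + \left(3658 + 15037\right)\right) - 31599 = \left(-25 + 18695\right) - 31599 = 18670 - 31599 = -12929$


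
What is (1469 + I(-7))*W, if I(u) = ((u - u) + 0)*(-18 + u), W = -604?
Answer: -887276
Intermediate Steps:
I(u) = 0 (I(u) = (0 + 0)*(-18 + u) = 0*(-18 + u) = 0)
(1469 + I(-7))*W = (1469 + 0)*(-604) = 1469*(-604) = -887276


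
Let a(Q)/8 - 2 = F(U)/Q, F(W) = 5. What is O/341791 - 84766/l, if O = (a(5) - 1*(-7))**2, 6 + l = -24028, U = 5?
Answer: 14497676290/4107302447 ≈ 3.5297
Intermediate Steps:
l = -24034 (l = -6 - 24028 = -24034)
a(Q) = 16 + 40/Q (a(Q) = 16 + 8*(5/Q) = 16 + 40/Q)
O = 961 (O = ((16 + 40/5) - 1*(-7))**2 = ((16 + 40*(1/5)) + 7)**2 = ((16 + 8) + 7)**2 = (24 + 7)**2 = 31**2 = 961)
O/341791 - 84766/l = 961/341791 - 84766/(-24034) = 961*(1/341791) - 84766*(-1/24034) = 961/341791 + 42383/12017 = 14497676290/4107302447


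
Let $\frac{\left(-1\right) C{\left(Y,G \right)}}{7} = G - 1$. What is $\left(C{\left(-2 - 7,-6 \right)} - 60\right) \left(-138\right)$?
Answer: $1518$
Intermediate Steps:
$C{\left(Y,G \right)} = 7 - 7 G$ ($C{\left(Y,G \right)} = - 7 \left(G - 1\right) = - 7 \left(-1 + G\right) = 7 - 7 G$)
$\left(C{\left(-2 - 7,-6 \right)} - 60\right) \left(-138\right) = \left(\left(7 - -42\right) - 60\right) \left(-138\right) = \left(\left(7 + 42\right) - 60\right) \left(-138\right) = \left(49 - 60\right) \left(-138\right) = \left(-11\right) \left(-138\right) = 1518$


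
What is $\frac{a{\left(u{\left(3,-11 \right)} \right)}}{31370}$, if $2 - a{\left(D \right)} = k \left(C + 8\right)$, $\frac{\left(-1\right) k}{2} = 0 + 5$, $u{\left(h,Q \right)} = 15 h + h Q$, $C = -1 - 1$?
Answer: $\frac{31}{15685} \approx 0.0019764$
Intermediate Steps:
$C = -2$
$u{\left(h,Q \right)} = 15 h + Q h$
$k = -10$ ($k = - 2 \left(0 + 5\right) = \left(-2\right) 5 = -10$)
$a{\left(D \right)} = 62$ ($a{\left(D \right)} = 2 - - 10 \left(-2 + 8\right) = 2 - \left(-10\right) 6 = 2 - -60 = 2 + 60 = 62$)
$\frac{a{\left(u{\left(3,-11 \right)} \right)}}{31370} = \frac{62}{31370} = 62 \cdot \frac{1}{31370} = \frac{31}{15685}$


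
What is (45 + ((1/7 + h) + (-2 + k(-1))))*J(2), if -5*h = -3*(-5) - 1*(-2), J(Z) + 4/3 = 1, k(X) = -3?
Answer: -1286/105 ≈ -12.248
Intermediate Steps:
J(Z) = -⅓ (J(Z) = -4/3 + 1 = -⅓)
h = -17/5 (h = -(-3*(-5) - 1*(-2))/5 = -(15 + 2)/5 = -⅕*17 = -17/5 ≈ -3.4000)
(45 + ((1/7 + h) + (-2 + k(-1))))*J(2) = (45 + ((1/7 - 17/5) + (-2 - 3)))*(-⅓) = (45 + ((⅐ - 17/5) - 5))*(-⅓) = (45 + (-114/35 - 5))*(-⅓) = (45 - 289/35)*(-⅓) = (1286/35)*(-⅓) = -1286/105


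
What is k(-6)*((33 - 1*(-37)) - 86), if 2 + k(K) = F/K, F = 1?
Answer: 104/3 ≈ 34.667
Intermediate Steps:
k(K) = -2 + 1/K
k(-6)*((33 - 1*(-37)) - 86) = (-2 + 1/(-6))*((33 - 1*(-37)) - 86) = (-2 - ⅙)*((33 + 37) - 86) = -13*(70 - 86)/6 = -13/6*(-16) = 104/3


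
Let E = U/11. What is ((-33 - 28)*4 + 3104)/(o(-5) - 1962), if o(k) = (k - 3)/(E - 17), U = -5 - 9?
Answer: -287430/197137 ≈ -1.4580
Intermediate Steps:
U = -14
E = -14/11 ≈ -1.2727
o(k) = 11/67 - 11*k/201 (o(k) = (k - 3)/(-14/11 - 17) = (-3 + k)/(-201/11) = (-3 + k)*(-11/201) = 11/67 - 11*k/201)
((-33 - 28)*4 + 3104)/(o(-5) - 1962) = ((-33 - 28)*4 + 3104)/((11/67 - 11/201*(-5)) - 1962) = (-61*4 + 3104)/((11/67 + 55/201) - 1962) = (-244 + 3104)/(88/201 - 1962) = 2860/(-394274/201) = 2860*(-201/394274) = -287430/197137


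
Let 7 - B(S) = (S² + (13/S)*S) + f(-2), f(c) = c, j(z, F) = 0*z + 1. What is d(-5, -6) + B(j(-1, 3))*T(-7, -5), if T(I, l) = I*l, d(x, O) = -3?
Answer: -178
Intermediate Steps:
j(z, F) = 1 (j(z, F) = 0 + 1 = 1)
B(S) = -4 - S² (B(S) = 7 - ((S² + (13/S)*S) - 2) = 7 - ((S² + 13) - 2) = 7 - ((13 + S²) - 2) = 7 - (11 + S²) = 7 + (-11 - S²) = -4 - S²)
d(-5, -6) + B(j(-1, 3))*T(-7, -5) = -3 + (-4 - 1*1²)*(-7*(-5)) = -3 + (-4 - 1*1)*35 = -3 + (-4 - 1)*35 = -3 - 5*35 = -3 - 175 = -178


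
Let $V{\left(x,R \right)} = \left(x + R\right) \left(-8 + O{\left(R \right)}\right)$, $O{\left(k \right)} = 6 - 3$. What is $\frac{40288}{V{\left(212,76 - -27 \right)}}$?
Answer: $- \frac{40288}{1575} \approx -25.58$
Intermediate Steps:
$O{\left(k \right)} = 3$
$V{\left(x,R \right)} = - 5 R - 5 x$ ($V{\left(x,R \right)} = \left(x + R\right) \left(-8 + 3\right) = \left(R + x\right) \left(-5\right) = - 5 R - 5 x$)
$\frac{40288}{V{\left(212,76 - -27 \right)}} = \frac{40288}{- 5 \left(76 - -27\right) - 1060} = \frac{40288}{- 5 \left(76 + 27\right) - 1060} = \frac{40288}{\left(-5\right) 103 - 1060} = \frac{40288}{-515 - 1060} = \frac{40288}{-1575} = 40288 \left(- \frac{1}{1575}\right) = - \frac{40288}{1575}$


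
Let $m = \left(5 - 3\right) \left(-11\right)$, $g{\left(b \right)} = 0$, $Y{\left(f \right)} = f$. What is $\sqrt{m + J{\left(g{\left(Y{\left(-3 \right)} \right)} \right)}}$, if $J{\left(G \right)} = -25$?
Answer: $i \sqrt{47} \approx 6.8557 i$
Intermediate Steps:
$m = -22$ ($m = 2 \left(-11\right) = -22$)
$\sqrt{m + J{\left(g{\left(Y{\left(-3 \right)} \right)} \right)}} = \sqrt{-22 - 25} = \sqrt{-47} = i \sqrt{47}$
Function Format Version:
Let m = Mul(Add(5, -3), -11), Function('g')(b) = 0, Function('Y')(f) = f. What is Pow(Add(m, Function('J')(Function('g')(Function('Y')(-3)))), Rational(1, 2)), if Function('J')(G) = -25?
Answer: Mul(I, Pow(47, Rational(1, 2))) ≈ Mul(6.8557, I)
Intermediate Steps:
m = -22 (m = Mul(2, -11) = -22)
Pow(Add(m, Function('J')(Function('g')(Function('Y')(-3)))), Rational(1, 2)) = Pow(Add(-22, -25), Rational(1, 2)) = Pow(-47, Rational(1, 2)) = Mul(I, Pow(47, Rational(1, 2)))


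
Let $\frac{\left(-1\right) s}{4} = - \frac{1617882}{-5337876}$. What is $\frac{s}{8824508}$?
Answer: $- \frac{5503}{40054531858} \approx -1.3739 \cdot 10^{-7}$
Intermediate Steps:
$s = - \frac{539294}{444823}$ ($s = - 4 \left(- \frac{1617882}{-5337876}\right) = - 4 \left(\left(-1617882\right) \left(- \frac{1}{5337876}\right)\right) = \left(-4\right) \frac{269647}{889646} = - \frac{539294}{444823} \approx -1.2124$)
$\frac{s}{8824508} = - \frac{539294}{444823 \cdot 8824508} = \left(- \frac{539294}{444823}\right) \frac{1}{8824508} = - \frac{5503}{40054531858}$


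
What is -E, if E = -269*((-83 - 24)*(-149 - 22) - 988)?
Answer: 4656121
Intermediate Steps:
E = -4656121 (E = -269*(-107*(-171) - 988) = -269*(18297 - 988) = -269*17309 = -4656121)
-E = -1*(-4656121) = 4656121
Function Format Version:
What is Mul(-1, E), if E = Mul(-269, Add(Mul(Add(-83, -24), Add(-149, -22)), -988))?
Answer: 4656121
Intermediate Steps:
E = -4656121 (E = Mul(-269, Add(Mul(-107, -171), -988)) = Mul(-269, Add(18297, -988)) = Mul(-269, 17309) = -4656121)
Mul(-1, E) = Mul(-1, -4656121) = 4656121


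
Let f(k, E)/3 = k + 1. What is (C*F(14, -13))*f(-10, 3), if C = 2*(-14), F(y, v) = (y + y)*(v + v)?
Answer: -550368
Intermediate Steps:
F(y, v) = 4*v*y (F(y, v) = (2*y)*(2*v) = 4*v*y)
C = -28
f(k, E) = 3 + 3*k (f(k, E) = 3*(k + 1) = 3*(1 + k) = 3 + 3*k)
(C*F(14, -13))*f(-10, 3) = (-112*(-13)*14)*(3 + 3*(-10)) = (-28*(-728))*(3 - 30) = 20384*(-27) = -550368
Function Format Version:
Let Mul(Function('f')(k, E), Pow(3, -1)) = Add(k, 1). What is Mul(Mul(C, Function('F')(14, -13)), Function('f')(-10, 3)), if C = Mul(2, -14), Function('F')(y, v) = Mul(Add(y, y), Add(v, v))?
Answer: -550368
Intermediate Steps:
Function('F')(y, v) = Mul(4, v, y) (Function('F')(y, v) = Mul(Mul(2, y), Mul(2, v)) = Mul(4, v, y))
C = -28
Function('f')(k, E) = Add(3, Mul(3, k)) (Function('f')(k, E) = Mul(3, Add(k, 1)) = Mul(3, Add(1, k)) = Add(3, Mul(3, k)))
Mul(Mul(C, Function('F')(14, -13)), Function('f')(-10, 3)) = Mul(Mul(-28, Mul(4, -13, 14)), Add(3, Mul(3, -10))) = Mul(Mul(-28, -728), Add(3, -30)) = Mul(20384, -27) = -550368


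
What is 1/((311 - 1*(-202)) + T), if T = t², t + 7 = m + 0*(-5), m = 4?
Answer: 1/522 ≈ 0.0019157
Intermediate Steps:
t = -3 (t = -7 + (4 + 0*(-5)) = -7 + (4 + 0) = -7 + 4 = -3)
T = 9 (T = (-3)² = 9)
1/((311 - 1*(-202)) + T) = 1/((311 - 1*(-202)) + 9) = 1/((311 + 202) + 9) = 1/(513 + 9) = 1/522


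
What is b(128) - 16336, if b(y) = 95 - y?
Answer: -16369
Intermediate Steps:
b(128) - 16336 = (95 - 1*128) - 16336 = (95 - 128) - 16336 = -33 - 16336 = -16369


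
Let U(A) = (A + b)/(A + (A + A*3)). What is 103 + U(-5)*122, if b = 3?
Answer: 2819/25 ≈ 112.76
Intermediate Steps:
U(A) = (3 + A)/(5*A) (U(A) = (A + 3)/(A + (A + A*3)) = (3 + A)/(A + (A + 3*A)) = (3 + A)/(A + 4*A) = (3 + A)/((5*A)) = (3 + A)*(1/(5*A)) = (3 + A)/(5*A))
103 + U(-5)*122 = 103 + ((1/5)*(3 - 5)/(-5))*122 = 103 + ((1/5)*(-1/5)*(-2))*122 = 103 + (2/25)*122 = 103 + 244/25 = 2819/25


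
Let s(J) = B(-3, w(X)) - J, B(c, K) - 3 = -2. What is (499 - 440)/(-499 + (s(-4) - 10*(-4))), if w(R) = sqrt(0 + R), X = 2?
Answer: -59/454 ≈ -0.12996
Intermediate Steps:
w(R) = sqrt(R)
B(c, K) = 1 (B(c, K) = 3 - 2 = 1)
s(J) = 1 - J
(499 - 440)/(-499 + (s(-4) - 10*(-4))) = (499 - 440)/(-499 + ((1 - 1*(-4)) - 10*(-4))) = 59/(-499 + ((1 + 4) + 40)) = 59/(-499 + (5 + 40)) = 59/(-499 + 45) = 59/(-454) = 59*(-1/454) = -59/454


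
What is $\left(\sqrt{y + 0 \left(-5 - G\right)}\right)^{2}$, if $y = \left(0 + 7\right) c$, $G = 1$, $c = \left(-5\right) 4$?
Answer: $-140$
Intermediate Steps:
$c = -20$
$y = -140$ ($y = \left(0 + 7\right) \left(-20\right) = 7 \left(-20\right) = -140$)
$\left(\sqrt{y + 0 \left(-5 - G\right)}\right)^{2} = \left(\sqrt{-140 + 0 \left(-5 - 1\right)}\right)^{2} = \left(\sqrt{-140 + 0 \left(-6\right)}\right)^{2} = \left(\sqrt{-140 + 0}\right)^{2} = \left(\sqrt{-140}\right)^{2} = \left(2 i \sqrt{35}\right)^{2} = -140$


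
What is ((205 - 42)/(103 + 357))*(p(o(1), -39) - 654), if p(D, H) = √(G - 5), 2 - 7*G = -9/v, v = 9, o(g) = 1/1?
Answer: -53301/230 + 163*I*√14/805 ≈ -231.74 + 0.75763*I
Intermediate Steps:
o(g) = 1
G = 3/7 (G = 2/7 - (-9)/(7*9) = 2/7 - ⅐*(-1) = 2/7 + ⅐ = 3/7 ≈ 0.42857)
p(D, H) = 4*I*√14/7 (p(D, H) = √(3/7 - 5) = √(-32/7) = 4*I*√14/7)
((205 - 42)/(103 + 357))*(p(o(1), -39) - 654) = ((205 - 42)/(103 + 357))*(4*I*√14/7 - 654) = (163/460)*(-654 + 4*I*√14/7) = (163*(1/460))*(-654 + 4*I*√14/7) = 163*(-654 + 4*I*√14/7)/460 = -53301/230 + 163*I*√14/805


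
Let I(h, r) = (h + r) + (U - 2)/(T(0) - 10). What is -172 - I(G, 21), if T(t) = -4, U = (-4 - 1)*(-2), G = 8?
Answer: -1403/7 ≈ -200.43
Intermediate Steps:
U = 10 (U = -5*(-2) = 10)
I(h, r) = -4/7 + h + r (I(h, r) = (h + r) + (10 - 2)/(-4 - 10) = (h + r) + 8/(-14) = (h + r) + 8*(-1/14) = (h + r) - 4/7 = -4/7 + h + r)
-172 - I(G, 21) = -172 - (-4/7 + 8 + 21) = -172 - 1*199/7 = -172 - 199/7 = -1403/7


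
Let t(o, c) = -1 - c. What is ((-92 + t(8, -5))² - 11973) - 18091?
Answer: -22320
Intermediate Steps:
((-92 + t(8, -5))² - 11973) - 18091 = ((-92 + (-1 - 1*(-5)))² - 11973) - 18091 = ((-92 + (-1 + 5))² - 11973) - 18091 = ((-92 + 4)² - 11973) - 18091 = ((-88)² - 11973) - 18091 = (7744 - 11973) - 18091 = -4229 - 18091 = -22320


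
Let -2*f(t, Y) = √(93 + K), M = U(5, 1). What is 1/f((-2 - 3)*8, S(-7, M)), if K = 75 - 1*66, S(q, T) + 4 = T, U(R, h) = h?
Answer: -√102/51 ≈ -0.19803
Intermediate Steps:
M = 1
S(q, T) = -4 + T
K = 9 (K = 75 - 66 = 9)
f(t, Y) = -√102/2 (f(t, Y) = -√(93 + 9)/2 = -√102/2)
1/f((-2 - 3)*8, S(-7, M)) = 1/(-√102/2) = -√102/51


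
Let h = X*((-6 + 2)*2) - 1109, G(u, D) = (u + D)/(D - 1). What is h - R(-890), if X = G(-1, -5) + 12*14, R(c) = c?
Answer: -1571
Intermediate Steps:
G(u, D) = (D + u)/(-1 + D)
X = 169 (X = (-5 - 1)/(-1 - 5) + 12*14 = -6/(-6) + 168 = -⅙*(-6) + 168 = 1 + 168 = 169)
h = -2461 (h = 169*((-6 + 2)*2) - 1109 = 169*(-4*2) - 1109 = 169*(-8) - 1109 = -1352 - 1109 = -2461)
h - R(-890) = -2461 - 1*(-890) = -2461 + 890 = -1571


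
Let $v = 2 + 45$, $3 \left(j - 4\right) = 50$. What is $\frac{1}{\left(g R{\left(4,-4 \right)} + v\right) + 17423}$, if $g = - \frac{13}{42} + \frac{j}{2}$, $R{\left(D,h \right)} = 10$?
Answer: $\frac{21}{368975} \approx 5.6914 \cdot 10^{-5}$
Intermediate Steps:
$j = \frac{62}{3}$ ($j = 4 + \frac{1}{3} \cdot 50 = 4 + \frac{50}{3} = \frac{62}{3} \approx 20.667$)
$v = 47$
$g = \frac{421}{42}$ ($g = - \frac{13}{42} + \frac{62}{3 \cdot 2} = \left(-13\right) \frac{1}{42} + \frac{62}{3} \cdot \frac{1}{2} = - \frac{13}{42} + \frac{31}{3} = \frac{421}{42} \approx 10.024$)
$\frac{1}{\left(g R{\left(4,-4 \right)} + v\right) + 17423} = \frac{1}{\left(\frac{421}{42} \cdot 10 + 47\right) + 17423} = \frac{1}{\left(\frac{2105}{21} + 47\right) + 17423} = \frac{1}{\frac{3092}{21} + 17423} = \frac{1}{\frac{368975}{21}} = \frac{21}{368975}$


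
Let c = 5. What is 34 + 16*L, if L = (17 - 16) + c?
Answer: 130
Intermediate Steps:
L = 6 (L = (17 - 16) + 5 = 1 + 5 = 6)
34 + 16*L = 34 + 16*6 = 34 + 96 = 130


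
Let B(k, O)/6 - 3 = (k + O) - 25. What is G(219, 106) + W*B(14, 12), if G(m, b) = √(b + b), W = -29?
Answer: -696 + 2*√53 ≈ -681.44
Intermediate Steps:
G(m, b) = √2*√b (G(m, b) = √(2*b) = √2*√b)
B(k, O) = -132 + 6*O + 6*k (B(k, O) = 18 + 6*((k + O) - 25) = 18 + 6*((O + k) - 25) = 18 + 6*(-25 + O + k) = 18 + (-150 + 6*O + 6*k) = -132 + 6*O + 6*k)
G(219, 106) + W*B(14, 12) = √2*√106 - 29*(-132 + 6*12 + 6*14) = 2*√53 - 29*(-132 + 72 + 84) = 2*√53 - 29*24 = 2*√53 - 696 = -696 + 2*√53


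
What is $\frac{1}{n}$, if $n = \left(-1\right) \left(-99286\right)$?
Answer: $\frac{1}{99286} \approx 1.0072 \cdot 10^{-5}$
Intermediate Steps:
$n = 99286$
$\frac{1}{n} = \frac{1}{99286}$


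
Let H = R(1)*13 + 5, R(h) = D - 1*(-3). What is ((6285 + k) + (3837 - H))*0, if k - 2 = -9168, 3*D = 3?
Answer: 0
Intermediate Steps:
D = 1 (D = (⅓)*3 = 1)
k = -9166 (k = 2 - 9168 = -9166)
R(h) = 4 (R(h) = 1 - 1*(-3) = 1 + 3 = 4)
H = 57 (H = 4*13 + 5 = 52 + 5 = 57)
((6285 + k) + (3837 - H))*0 = ((6285 - 9166) + (3837 - 1*57))*0 = (-2881 + (3837 - 57))*0 = (-2881 + 3780)*0 = 899*0 = 0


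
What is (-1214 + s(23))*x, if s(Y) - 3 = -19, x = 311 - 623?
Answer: 383760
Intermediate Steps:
x = -312
s(Y) = -16 (s(Y) = 3 - 19 = -16)
(-1214 + s(23))*x = (-1214 - 16)*(-312) = -1230*(-312) = 383760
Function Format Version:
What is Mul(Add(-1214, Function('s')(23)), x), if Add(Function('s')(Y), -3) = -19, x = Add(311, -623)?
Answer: 383760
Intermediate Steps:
x = -312
Function('s')(Y) = -16 (Function('s')(Y) = Add(3, -19) = -16)
Mul(Add(-1214, Function('s')(23)), x) = Mul(Add(-1214, -16), -312) = Mul(-1230, -312) = 383760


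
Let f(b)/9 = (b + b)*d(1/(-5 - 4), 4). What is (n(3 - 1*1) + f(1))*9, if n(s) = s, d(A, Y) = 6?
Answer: 990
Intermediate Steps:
f(b) = 108*b (f(b) = 9*((b + b)*6) = 9*((2*b)*6) = 9*(12*b) = 108*b)
(n(3 - 1*1) + f(1))*9 = ((3 - 1*1) + 108*1)*9 = ((3 - 1) + 108)*9 = (2 + 108)*9 = 110*9 = 990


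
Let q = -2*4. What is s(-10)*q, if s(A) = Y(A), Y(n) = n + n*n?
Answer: -720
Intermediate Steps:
q = -8
Y(n) = n + n²
s(A) = A*(1 + A)
s(-10)*q = -10*(1 - 10)*(-8) = -10*(-9)*(-8) = 90*(-8) = -720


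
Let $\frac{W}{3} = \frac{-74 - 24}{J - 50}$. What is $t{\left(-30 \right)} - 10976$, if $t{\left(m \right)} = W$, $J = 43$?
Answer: $-10934$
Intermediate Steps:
$W = 42$ ($W = 3 \frac{-74 - 24}{43 - 50} = 3 \left(- \frac{98}{-7}\right) = 3 \left(\left(-98\right) \left(- \frac{1}{7}\right)\right) = 3 \cdot 14 = 42$)
$t{\left(m \right)} = 42$
$t{\left(-30 \right)} - 10976 = 42 - 10976 = -10934$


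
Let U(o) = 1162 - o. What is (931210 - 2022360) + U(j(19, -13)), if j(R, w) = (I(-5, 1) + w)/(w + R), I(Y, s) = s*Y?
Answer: -1089985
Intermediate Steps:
I(Y, s) = Y*s
j(R, w) = (-5 + w)/(R + w) (j(R, w) = (-5*1 + w)/(w + R) = (-5 + w)/(R + w))
(931210 - 2022360) + U(j(19, -13)) = (931210 - 2022360) + (1162 - (-5 - 13)/(19 - 13)) = -1091150 + (1162 - (-18)/6) = -1091150 + (1162 - 1*(-3)) = -1091150 + (1162 + 3) = -1091150 + 1165 = -1089985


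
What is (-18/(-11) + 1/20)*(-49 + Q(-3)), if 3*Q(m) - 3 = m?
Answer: -18179/220 ≈ -82.632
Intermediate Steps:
Q(m) = 1 + m/3
(-18/(-11) + 1/20)*(-49 + Q(-3)) = (-18/(-11) + 1/20)*(-49 + (1 + (⅓)*(-3))) = (-18*(-1/11) + 1*(1/20))*(-49 + (1 - 1)) = (18/11 + 1/20)*(-49 + 0) = (371/220)*(-49) = -18179/220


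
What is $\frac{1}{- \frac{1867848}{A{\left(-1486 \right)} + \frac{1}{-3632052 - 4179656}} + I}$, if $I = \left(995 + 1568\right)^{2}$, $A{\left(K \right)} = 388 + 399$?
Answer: $\frac{6147814195}{40370209781550571} \approx 1.5229 \cdot 10^{-7}$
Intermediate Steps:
$A{\left(K \right)} = 787$
$I = 6568969$ ($I = 2563^{2} = 6568969$)
$\frac{1}{- \frac{1867848}{A{\left(-1486 \right)} + \frac{1}{-3632052 - 4179656}} + I} = \frac{1}{- \frac{1867848}{787 + \frac{1}{-3632052 - 4179656}} + 6568969} = \frac{1}{- \frac{1867848}{787 + \frac{1}{-7811708}} + 6568969} = \frac{1}{- \frac{1867848}{787 - \frac{1}{7811708}} + 6568969} = \frac{1}{- \frac{1867848}{\frac{6147814195}{7811708}} + 6568969} = \frac{1}{\left(-1867848\right) \frac{7811708}{6147814195} + 6568969} = \frac{1}{- \frac{14591083164384}{6147814195} + 6568969} = \frac{1}{\frac{40370209781550571}{6147814195}} = \frac{6147814195}{40370209781550571}$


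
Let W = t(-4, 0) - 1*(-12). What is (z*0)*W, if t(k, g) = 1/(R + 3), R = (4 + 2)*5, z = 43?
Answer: 0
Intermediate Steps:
R = 30 (R = 6*5 = 30)
t(k, g) = 1/33 (t(k, g) = 1/(30 + 3) = 1/33)
W = 397/33 (W = 1/33 - 1*(-12) = 1/33 + 12 = 397/33 ≈ 12.030)
(z*0)*W = (43*0)*(397/33) = 0*(397/33) = 0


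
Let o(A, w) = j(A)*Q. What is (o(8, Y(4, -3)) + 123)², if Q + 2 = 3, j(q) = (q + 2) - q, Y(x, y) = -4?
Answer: 15625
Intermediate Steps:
j(q) = 2 (j(q) = (2 + q) - q = 2)
Q = 1 (Q = -2 + 3 = 1)
o(A, w) = 2 (o(A, w) = 2*1 = 2)
(o(8, Y(4, -3)) + 123)² = (2 + 123)² = 125² = 15625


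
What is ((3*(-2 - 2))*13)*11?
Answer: -1716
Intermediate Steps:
((3*(-2 - 2))*13)*11 = ((3*(-4))*13)*11 = -12*13*11 = -156*11 = -1716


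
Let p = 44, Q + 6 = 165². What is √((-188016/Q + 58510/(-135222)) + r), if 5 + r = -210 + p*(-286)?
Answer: 2*I*√1204762898638150757853/613434603 ≈ 113.17*I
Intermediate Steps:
Q = 27219 (Q = -6 + 165² = -6 + 27225 = 27219)
r = -12799 (r = -5 + (-210 + 44*(-286)) = -5 + (-210 - 12584) = -5 - 12794 = -12799)
√((-188016/Q + 58510/(-135222)) + r) = √((-188016/27219 + 58510/(-135222)) - 12799) = √((-188016*1/27219 + 58510*(-1/135222)) - 12799) = √((-62672/9073 - 29255/67611) - 12799) = √(-4502747207/613434603 - 12799) = √(-7855852231004/613434603) = 2*I*√1204762898638150757853/613434603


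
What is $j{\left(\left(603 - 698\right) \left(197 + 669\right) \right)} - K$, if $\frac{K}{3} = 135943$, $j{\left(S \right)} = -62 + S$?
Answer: $-490161$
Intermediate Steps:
$K = 407829$ ($K = 3 \cdot 135943 = 407829$)
$j{\left(\left(603 - 698\right) \left(197 + 669\right) \right)} - K = \left(-62 + \left(603 - 698\right) \left(197 + 669\right)\right) - 407829 = \left(-62 - 82270\right) - 407829 = -82332 - 407829 = -490161$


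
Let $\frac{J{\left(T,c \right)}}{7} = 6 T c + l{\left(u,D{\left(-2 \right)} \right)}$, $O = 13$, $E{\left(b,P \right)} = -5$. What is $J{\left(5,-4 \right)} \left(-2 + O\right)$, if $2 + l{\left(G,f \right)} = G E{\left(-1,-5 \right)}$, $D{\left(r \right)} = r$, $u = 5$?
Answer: $-11319$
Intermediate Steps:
$l{\left(G,f \right)} = -2 - 5 G$ ($l{\left(G,f \right)} = -2 + G \left(-5\right) = -2 - 5 G$)
$J{\left(T,c \right)} = -189 + 42 T c$ ($J{\left(T,c \right)} = 7 \left(6 T c - 27\right) = 7 \left(-27 + 6 T c\right) = -189 + 42 T c$)
$J{\left(5,-4 \right)} \left(-2 + O\right) = \left(-189 + 42 \cdot 5 \left(-4\right)\right) \left(-2 + 13\right) = \left(-189 - 840\right) 11 = \left(-1029\right) 11 = -11319$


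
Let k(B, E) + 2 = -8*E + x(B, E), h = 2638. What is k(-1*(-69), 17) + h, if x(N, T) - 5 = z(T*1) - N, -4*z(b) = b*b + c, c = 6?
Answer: 9449/4 ≈ 2362.3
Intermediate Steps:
z(b) = -3/2 - b**2/4 (z(b) = -(b*b + 6)/4 = -(b**2 + 6)/4 = -(6 + b**2)/4 = -3/2 - b**2/4)
x(N, T) = 7/2 - N - T**2/4 (x(N, T) = 5 + ((-3/2 - T**2/4) - N) = 5 + (-3/2 - N - T**2/4) = 7/2 - N - T**2/4)
k(B, E) = 3/2 - B - 8*E - E**2/4 (k(B, E) = -2 + (-8*E + (7/2 - B - E**2/4)) = -2 + (7/2 - B - 8*E - E**2/4) = 3/2 - B - 8*E - E**2/4)
k(-1*(-69), 17) + h = (3/2 - (-1)*(-69) - 8*17 - 1/4*17**2) + 2638 = (3/2 - 1*69 - 136 - 1/4*289) + 2638 = (3/2 - 69 - 136 - 289/4) + 2638 = -1103/4 + 2638 = 9449/4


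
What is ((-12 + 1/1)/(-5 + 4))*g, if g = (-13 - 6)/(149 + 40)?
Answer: -209/189 ≈ -1.1058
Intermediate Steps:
g = -19/189 ≈ -0.10053
((-12 + 1/1)/(-5 + 4))*g = ((-12 + 1/1)/(-5 + 4))*(-19/189) = ((-12 + 1)/(-1))*(-19/189) = -11*(-1)*(-19/189) = 11*(-19/189) = -209/189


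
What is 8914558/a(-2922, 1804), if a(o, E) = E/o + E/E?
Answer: 13024169238/559 ≈ 2.3299e+7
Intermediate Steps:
a(o, E) = 1 + E/o (a(o, E) = E/o + 1 = 1 + E/o)
8914558/a(-2922, 1804) = 8914558/(((1804 - 2922)/(-2922))) = 8914558/((-1/2922*(-1118))) = 8914558/(559/1461) = 8914558*(1461/559) = 13024169238/559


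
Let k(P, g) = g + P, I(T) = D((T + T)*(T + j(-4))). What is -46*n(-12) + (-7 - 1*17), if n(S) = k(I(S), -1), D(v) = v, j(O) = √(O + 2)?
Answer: -13226 + 1104*I*√2 ≈ -13226.0 + 1561.3*I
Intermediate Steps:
j(O) = √(2 + O)
I(T) = 2*T*(T + I*√2) (I(T) = (T + T)*(T + √(2 - 4)) = (2*T)*(T + √(-2)) = (2*T)*(T + I*√2) = 2*T*(T + I*√2))
k(P, g) = P + g
n(S) = -1 + 2*S*(S + I*√2) (n(S) = 2*S*(S + I*√2) - 1 = -1 + 2*S*(S + I*√2))
-46*n(-12) + (-7 - 1*17) = -46*(-1 + 2*(-12)*(-12 + I*√2)) + (-7 - 1*17) = -46*(-1 + (288 - 24*I*√2)) + (-7 - 17) = -46*(287 - 24*I*√2) - 24 = (-13202 + 1104*I*√2) - 24 = -13226 + 1104*I*√2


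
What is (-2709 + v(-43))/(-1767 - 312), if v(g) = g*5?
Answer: 2924/2079 ≈ 1.4064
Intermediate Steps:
v(g) = 5*g
(-2709 + v(-43))/(-1767 - 312) = (-2709 + 5*(-43))/(-1767 - 312) = (-2709 - 215)/(-2079) = -2924*(-1/2079) = 2924/2079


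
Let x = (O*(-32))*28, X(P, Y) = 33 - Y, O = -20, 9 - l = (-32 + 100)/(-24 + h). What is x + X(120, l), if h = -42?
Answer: 592118/33 ≈ 17943.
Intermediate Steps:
l = 331/33 (l = 9 - (-32 + 100)/(-24 - 42) = 9 - 68/(-66) = 9 - 68*(-1)/66 = 9 - 1*(-34/33) = 9 + 34/33 = 331/33 ≈ 10.030)
x = 17920 (x = -20*(-32)*28 = 640*28 = 17920)
x + X(120, l) = 17920 + (33 - 1*331/33) = 17920 + (33 - 331/33) = 17920 + 758/33 = 592118/33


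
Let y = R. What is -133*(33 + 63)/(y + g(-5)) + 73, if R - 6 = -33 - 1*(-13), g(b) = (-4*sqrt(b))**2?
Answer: 9815/47 ≈ 208.83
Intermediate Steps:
g(b) = 16*b
R = -14 (R = 6 + (-33 - 1*(-13)) = 6 + (-33 + 13) = 6 - 20 = -14)
y = -14
-133*(33 + 63)/(y + g(-5)) + 73 = -133*(33 + 63)/(-14 + 16*(-5)) + 73 = -12768/(-14 - 80) + 73 = -12768/(-94) + 73 = -12768*(-1)/94 + 73 = -133*(-48/47) + 73 = 6384/47 + 73 = 9815/47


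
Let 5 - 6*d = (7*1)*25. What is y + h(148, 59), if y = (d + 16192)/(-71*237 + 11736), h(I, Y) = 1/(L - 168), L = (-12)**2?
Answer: -393019/122184 ≈ -3.2166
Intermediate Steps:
L = 144
d = -85/3 (d = 5/6 - 7*1*25/6 = 5/6 - 7*25/6 = 5/6 - 1/6*175 = 5/6 - 175/6 = -85/3 ≈ -28.333)
h(I, Y) = -1/24 (h(I, Y) = 1/(144 - 168) = 1/(-24) = -1/24)
y = -48491/15273 (y = (-85/3 + 16192)/(-71*237 + 11736) = 48491/(3*(-16827 + 11736)) = (48491/3)/(-5091) = (48491/3)*(-1/5091) = -48491/15273 ≈ -3.1749)
y + h(148, 59) = -48491/15273 - 1/24 = -393019/122184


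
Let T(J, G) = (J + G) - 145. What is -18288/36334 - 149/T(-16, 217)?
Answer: -3218947/1017352 ≈ -3.1640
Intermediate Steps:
T(J, G) = -145 + G + J (T(J, G) = (G + J) - 145 = -145 + G + J)
-18288/36334 - 149/T(-16, 217) = -18288/36334 - 149/(-145 + 217 - 16) = -18288*1/36334 - 149/56 = -9144/18167 - 149*1/56 = -9144/18167 - 149/56 = -3218947/1017352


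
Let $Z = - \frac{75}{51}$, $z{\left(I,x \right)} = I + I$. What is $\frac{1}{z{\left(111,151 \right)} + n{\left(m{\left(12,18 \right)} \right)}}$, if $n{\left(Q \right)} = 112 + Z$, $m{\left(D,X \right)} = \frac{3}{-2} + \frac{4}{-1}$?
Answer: $\frac{17}{5653} \approx 0.0030073$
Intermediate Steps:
$z{\left(I,x \right)} = 2 I$
$m{\left(D,X \right)} = - \frac{11}{2}$ ($m{\left(D,X \right)} = 3 \left(- \frac{1}{2}\right) + 4 \left(-1\right) = - \frac{3}{2} - 4 = - \frac{11}{2}$)
$Z = - \frac{25}{17}$ ($Z = \left(-75\right) \frac{1}{51} = - \frac{25}{17} \approx -1.4706$)
$n{\left(Q \right)} = \frac{1879}{17}$ ($n{\left(Q \right)} = 112 - \frac{25}{17} = \frac{1879}{17}$)
$\frac{1}{z{\left(111,151 \right)} + n{\left(m{\left(12,18 \right)} \right)}} = \frac{1}{2 \cdot 111 + \frac{1879}{17}} = \frac{1}{222 + \frac{1879}{17}} = \frac{1}{\frac{5653}{17}} = \frac{17}{5653}$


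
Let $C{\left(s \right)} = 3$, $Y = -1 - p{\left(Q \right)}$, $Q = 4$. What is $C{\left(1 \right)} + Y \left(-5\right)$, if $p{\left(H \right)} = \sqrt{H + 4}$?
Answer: $8 + 10 \sqrt{2} \approx 22.142$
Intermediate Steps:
$p{\left(H \right)} = \sqrt{4 + H}$
$Y = -1 - 2 \sqrt{2}$ ($Y = -1 - \sqrt{4 + 4} = -1 - \sqrt{8} = -1 - 2 \sqrt{2} \approx -3.8284$)
$C{\left(1 \right)} + Y \left(-5\right) = 3 + \left(-1 - 2 \sqrt{2}\right) \left(-5\right) = 3 + \left(5 + 10 \sqrt{2}\right) = 8 + 10 \sqrt{2}$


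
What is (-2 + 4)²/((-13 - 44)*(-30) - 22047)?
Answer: -4/20337 ≈ -0.00019669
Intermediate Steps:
(-2 + 4)²/((-13 - 44)*(-30) - 22047) = 2²/(-57*(-30) - 22047) = 4/(1710 - 22047) = 4/(-20337) = 4*(-1/20337) = -4/20337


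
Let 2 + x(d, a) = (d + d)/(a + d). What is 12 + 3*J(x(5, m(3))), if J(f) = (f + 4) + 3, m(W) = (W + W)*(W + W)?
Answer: 1137/41 ≈ 27.732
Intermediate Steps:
m(W) = 4*W**2 (m(W) = (2*W)*(2*W) = 4*W**2)
x(d, a) = -2 + 2*d/(a + d) (x(d, a) = -2 + (d + d)/(a + d) = -2 + (2*d)/(a + d) = -2 + 2*d/(a + d))
J(f) = 7 + f (J(f) = (4 + f) + 3 = 7 + f)
12 + 3*J(x(5, m(3))) = 12 + 3*(7 - 2*4*3**2/(4*3**2 + 5)) = 12 + 3*(7 - 2*4*9/(4*9 + 5)) = 12 + 3*(7 - 2*36/(36 + 5)) = 12 + 3*(7 - 2*36/41) = 12 + 3*(7 - 2*36*1/41) = 12 + 3*(7 - 72/41) = 12 + 3*(215/41) = 12 + 645/41 = 1137/41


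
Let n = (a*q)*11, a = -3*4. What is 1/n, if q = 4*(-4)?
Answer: 1/2112 ≈ 0.00047348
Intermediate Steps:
q = -16
a = -12
n = 2112 (n = -12*(-16)*11 = 192*11 = 2112)
1/n = 1/2112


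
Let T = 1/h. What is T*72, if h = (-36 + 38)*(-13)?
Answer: -36/13 ≈ -2.7692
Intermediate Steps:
h = -26 (h = 2*(-13) = -26)
T = -1/26 (T = 1/(-26) = -1/26 ≈ -0.038462)
T*72 = -1/26*72 = -36/13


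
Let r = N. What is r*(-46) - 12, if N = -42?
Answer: 1920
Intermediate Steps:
r = -42
r*(-46) - 12 = -42*(-46) - 12 = 1932 - 12 = 1920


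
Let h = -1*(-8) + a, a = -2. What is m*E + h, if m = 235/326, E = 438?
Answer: 52443/163 ≈ 321.74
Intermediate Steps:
h = 6 (h = -1*(-8) - 2 = 8 - 2 = 6)
m = 235/326 (m = 235*(1/326) = 235/326 ≈ 0.72086)
m*E + h = (235/326)*438 + 6 = 51465/163 + 6 = 52443/163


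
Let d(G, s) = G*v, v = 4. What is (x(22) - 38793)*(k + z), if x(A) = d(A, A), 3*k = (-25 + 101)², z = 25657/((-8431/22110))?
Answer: 63984449056570/25293 ≈ 2.5297e+9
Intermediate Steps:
z = -567276270/8431 (z = 25657/((-8431*1/22110)) = 25657/(-8431/22110) = 25657*(-22110/8431) = -567276270/8431 ≈ -67285.)
k = 5776/3 (k = (-25 + 101)²/3 = (⅓)*76² = (⅓)*5776 = 5776/3 ≈ 1925.3)
d(G, s) = 4*G (d(G, s) = G*4 = 4*G)
x(A) = 4*A
(x(22) - 38793)*(k + z) = (4*22 - 38793)*(5776/3 - 567276270/8431) = (88 - 38793)*(-1653131354/25293) = -38705*(-1653131354/25293) = 63984449056570/25293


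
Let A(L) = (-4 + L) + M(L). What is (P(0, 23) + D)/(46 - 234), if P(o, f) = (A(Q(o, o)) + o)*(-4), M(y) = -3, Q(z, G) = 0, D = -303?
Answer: 275/188 ≈ 1.4628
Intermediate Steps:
A(L) = -7 + L (A(L) = (-4 + L) - 3 = -7 + L)
P(o, f) = 28 - 4*o (P(o, f) = ((-7 + 0) + o)*(-4) = (-7 + o)*(-4) = 28 - 4*o)
(P(0, 23) + D)/(46 - 234) = ((28 - 4*0) - 303)/(46 - 234) = ((28 + 0) - 303)/(-188) = (28 - 303)*(-1/188) = -275*(-1/188) = 275/188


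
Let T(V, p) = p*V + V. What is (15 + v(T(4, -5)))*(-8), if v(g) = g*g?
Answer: -2168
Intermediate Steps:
T(V, p) = V + V*p (T(V, p) = V*p + V = V + V*p)
v(g) = g²
(15 + v(T(4, -5)))*(-8) = (15 + (4*(1 - 5))²)*(-8) = (15 + (4*(-4))²)*(-8) = (15 + (-16)²)*(-8) = (15 + 256)*(-8) = 271*(-8) = -2168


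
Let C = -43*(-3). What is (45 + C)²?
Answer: 30276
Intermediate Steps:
C = 129
(45 + C)² = (45 + 129)² = 174² = 30276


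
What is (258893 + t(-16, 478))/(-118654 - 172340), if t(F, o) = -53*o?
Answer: -77853/96998 ≈ -0.80262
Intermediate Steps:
(258893 + t(-16, 478))/(-118654 - 172340) = (258893 - 53*478)/(-118654 - 172340) = (258893 - 25334)/(-290994) = 233559*(-1/290994) = -77853/96998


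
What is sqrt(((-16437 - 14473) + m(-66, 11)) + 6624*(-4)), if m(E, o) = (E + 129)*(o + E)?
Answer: I*sqrt(60871) ≈ 246.72*I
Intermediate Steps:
m(E, o) = (129 + E)*(E + o)
sqrt(((-16437 - 14473) + m(-66, 11)) + 6624*(-4)) = sqrt(((-16437 - 14473) + ((-66)**2 + 129*(-66) + 129*11 - 66*11)) + 6624*(-4)) = sqrt((-30910 + (4356 - 8514 + 1419 - 726)) - 26496) = sqrt((-30910 - 3465) - 26496) = sqrt(-34375 - 26496) = sqrt(-60871) = I*sqrt(60871)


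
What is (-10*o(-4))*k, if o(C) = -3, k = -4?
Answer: -120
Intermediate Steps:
(-10*o(-4))*k = -10*(-3)*(-4) = 30*(-4) = -120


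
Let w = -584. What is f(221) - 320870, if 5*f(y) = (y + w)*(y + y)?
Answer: -1764796/5 ≈ -3.5296e+5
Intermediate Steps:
f(y) = 2*y*(-584 + y)/5 (f(y) = ((y - 584)*(y + y))/5 = ((-584 + y)*(2*y))/5 = (2*y*(-584 + y))/5 = 2*y*(-584 + y)/5)
f(221) - 320870 = (⅖)*221*(-584 + 221) - 320870 = (⅖)*221*(-363) - 320870 = -160446/5 - 320870 = -1764796/5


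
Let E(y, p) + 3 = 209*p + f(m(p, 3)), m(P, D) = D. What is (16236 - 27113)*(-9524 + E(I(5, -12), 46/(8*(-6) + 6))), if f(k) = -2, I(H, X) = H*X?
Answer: 2228871332/21 ≈ 1.0614e+8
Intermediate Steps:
E(y, p) = -5 + 209*p (E(y, p) = -3 + (209*p - 2) = -3 + (-2 + 209*p) = -5 + 209*p)
(16236 - 27113)*(-9524 + E(I(5, -12), 46/(8*(-6) + 6))) = (16236 - 27113)*(-9524 + (-5 + 209*(46/(8*(-6) + 6)))) = -10877*(-9524 + (-5 + 209*(46/(-48 + 6)))) = -10877*(-9524 + (-5 + 209*(46/(-42)))) = -10877*(-9524 + (-5 + 209*(46*(-1/42)))) = -10877*(-9524 + (-5 + 209*(-23/21))) = -10877*(-9524 + (-5 - 4807/21)) = -10877*(-9524 - 4912/21) = -10877*(-204916/21) = 2228871332/21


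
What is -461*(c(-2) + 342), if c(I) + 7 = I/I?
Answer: -154896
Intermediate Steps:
c(I) = -6 (c(I) = -7 + I/I = -7 + 1 = -6)
-461*(c(-2) + 342) = -461*(-6 + 342) = -461*336 = -154896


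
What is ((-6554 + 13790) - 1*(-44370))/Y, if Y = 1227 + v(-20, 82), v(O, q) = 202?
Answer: 51606/1429 ≈ 36.113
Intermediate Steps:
Y = 1429 (Y = 1227 + 202 = 1429)
((-6554 + 13790) - 1*(-44370))/Y = ((-6554 + 13790) - 1*(-44370))/1429 = (7236 + 44370)*(1/1429) = 51606*(1/1429) = 51606/1429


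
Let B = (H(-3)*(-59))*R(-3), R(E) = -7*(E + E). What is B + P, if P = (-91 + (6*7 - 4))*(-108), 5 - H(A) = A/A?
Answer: -4188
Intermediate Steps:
R(E) = -14*E
H(A) = 4 (H(A) = 5 - A/A = 5 - 1*1 = 5 - 1 = 4)
P = 5724 (P = (-91 + (42 - 4))*(-108) = (-91 + 38)*(-108) = -53*(-108) = 5724)
B = -9912 (B = (4*(-59))*(-14*(-3)) = -236*42 = -9912)
B + P = -9912 + 5724 = -4188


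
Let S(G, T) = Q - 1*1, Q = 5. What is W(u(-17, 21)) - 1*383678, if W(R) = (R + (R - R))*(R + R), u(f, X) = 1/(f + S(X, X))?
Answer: -64841580/169 ≈ -3.8368e+5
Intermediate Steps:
S(G, T) = 4 (S(G, T) = 5 - 1*1 = 5 - 1 = 4)
u(f, X) = 1/(4 + f) (u(f, X) = 1/(f + 4) = 1/(4 + f))
W(R) = 2*R² (W(R) = (R + 0)*(2*R) = R*(2*R) = 2*R²)
W(u(-17, 21)) - 1*383678 = 2*(1/(4 - 17))² - 1*383678 = 2*(1/(-13))² - 383678 = 2*(-1/13)² - 383678 = 2*(1/169) - 383678 = 2/169 - 383678 = -64841580/169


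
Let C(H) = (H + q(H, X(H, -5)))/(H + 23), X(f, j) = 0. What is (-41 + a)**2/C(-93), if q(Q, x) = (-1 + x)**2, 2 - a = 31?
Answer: 85750/23 ≈ 3728.3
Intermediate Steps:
a = -29 (a = 2 - 1*31 = 2 - 31 = -29)
C(H) = (1 + H)/(23 + H) (C(H) = (H + (-1 + 0)**2)/(H + 23) = (H + (-1)**2)/(23 + H) = (H + 1)/(23 + H) = (1 + H)/(23 + H))
(-41 + a)**2/C(-93) = (-41 - 29)**2/(((1 - 93)/(23 - 93))) = (-70)**2/((-92/(-70))) = 4900/((-1/70*(-92))) = 4900/(46/35) = 4900*(35/46) = 85750/23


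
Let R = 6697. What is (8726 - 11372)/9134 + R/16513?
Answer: 8738500/75414871 ≈ 0.11587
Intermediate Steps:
(8726 - 11372)/9134 + R/16513 = (8726 - 11372)/9134 + 6697/16513 = -2646*1/9134 + 6697*(1/16513) = -1323/4567 + 6697/16513 = 8738500/75414871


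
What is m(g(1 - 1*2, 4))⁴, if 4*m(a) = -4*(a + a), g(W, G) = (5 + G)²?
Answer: 688747536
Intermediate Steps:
m(a) = -2*a (m(a) = (-4*(a + a))/4 = (-8*a)/4 = -2*a)
m(g(1 - 1*2, 4))⁴ = (-2*(5 + 4)²)⁴ = (-2*9²)⁴ = (-2*81)⁴ = (-162)⁴ = 688747536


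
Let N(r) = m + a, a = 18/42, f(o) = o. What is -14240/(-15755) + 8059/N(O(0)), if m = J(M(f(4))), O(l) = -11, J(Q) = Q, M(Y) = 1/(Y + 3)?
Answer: 177768755/12604 ≈ 14104.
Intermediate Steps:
M(Y) = 1/(3 + Y)
a = 3/7 (a = 18*(1/42) = 3/7 ≈ 0.42857)
m = 1/7 (m = 1/(3 + 4) = 1/7 ≈ 0.14286)
N(r) = 4/7 (N(r) = 1/7 + 3/7 = 4/7)
-14240/(-15755) + 8059/N(O(0)) = -14240/(-15755) + 8059/(4/7) = -14240*(-1/15755) + 8059*(7/4) = 2848/3151 + 56413/4 = 177768755/12604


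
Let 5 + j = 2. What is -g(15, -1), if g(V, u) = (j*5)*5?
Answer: 75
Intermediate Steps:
j = -3 (j = -5 + 2 = -3)
g(V, u) = -75 (g(V, u) = -3*5*5 = -15*5 = -75)
-g(15, -1) = -1*(-75) = 75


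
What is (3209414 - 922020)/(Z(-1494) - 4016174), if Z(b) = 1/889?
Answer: -2033493266/3570378685 ≈ -0.56955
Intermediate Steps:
Z(b) = 1/889
(3209414 - 922020)/(Z(-1494) - 4016174) = (3209414 - 922020)/(1/889 - 4016174) = 2287394/(-3570378685/889) = 2287394*(-889/3570378685) = -2033493266/3570378685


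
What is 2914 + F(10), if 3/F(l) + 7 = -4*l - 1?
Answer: 46623/16 ≈ 2913.9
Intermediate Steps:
F(l) = 3/(-8 - 4*l) (F(l) = 3/(-7 + (-4*l - 1)) = 3/(-7 + (-1 - 4*l)) = 3/(-8 - 4*l))
2914 + F(10) = 2914 - 3/(8 + 4*10) = 2914 - 3/(8 + 40) = 2914 - 3/48 = 2914 - 3*1/48 = 2914 - 1/16 = 46623/16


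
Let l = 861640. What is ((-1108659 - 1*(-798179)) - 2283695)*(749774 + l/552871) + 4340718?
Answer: -1075358791034023572/552871 ≈ -1.9450e+12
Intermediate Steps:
((-1108659 - 1*(-798179)) - 2283695)*(749774 + l/552871) + 4340718 = ((-1108659 - 1*(-798179)) - 2283695)*(749774 + 861640/552871) + 4340718 = ((-1108659 + 798179) - 2283695)*(749774 + 861640*(1/552871)) + 4340718 = (-310480 - 2283695)*(749774 + 861640/552871) + 4340718 = -2594175*414529162794/552871 + 4340718 = -1075361190891124950/552871 + 4340718 = -1075358791034023572/552871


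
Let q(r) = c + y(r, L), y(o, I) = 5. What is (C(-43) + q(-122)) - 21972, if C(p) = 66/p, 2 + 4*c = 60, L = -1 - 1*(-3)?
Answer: -1888047/86 ≈ -21954.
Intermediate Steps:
L = 2 (L = -1 + 3 = 2)
c = 29/2 (c = -½ + (¼)*60 = -½ + 15 = 29/2 ≈ 14.500)
q(r) = 39/2 (q(r) = 29/2 + 5 = 39/2)
(C(-43) + q(-122)) - 21972 = (66/(-43) + 39/2) - 21972 = (66*(-1/43) + 39/2) - 21972 = (-66/43 + 39/2) - 21972 = 1545/86 - 21972 = -1888047/86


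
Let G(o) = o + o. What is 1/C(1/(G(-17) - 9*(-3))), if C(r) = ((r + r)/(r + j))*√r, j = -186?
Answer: -1303*I*√7/2 ≈ -1723.7*I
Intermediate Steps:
G(o) = 2*o
C(r) = 2*r^(3/2)/(-186 + r) (C(r) = ((r + r)/(r - 186))*√r = ((2*r)/(-186 + r))*√r = (2*r/(-186 + r))*√r = 2*r^(3/2)/(-186 + r))
1/C(1/(G(-17) - 9*(-3))) = 1/(2*(1/(2*(-17) - 9*(-3)))^(3/2)/(-186 + 1/(2*(-17) - 9*(-3)))) = 1/(2*(1/(-34 + 27))^(3/2)/(-186 + 1/(-34 + 27))) = 1/(2*(1/(-7))^(3/2)/(-186 + 1/(-7))) = 1/(2*(-⅐)^(3/2)/(-186 - ⅐)) = 1/(2*(-I*√7/49)/(-1303/7)) = 1/(2*(-I*√7/49)*(-7/1303)) = 1/(2*I*√7/9121) = -1303*I*√7/2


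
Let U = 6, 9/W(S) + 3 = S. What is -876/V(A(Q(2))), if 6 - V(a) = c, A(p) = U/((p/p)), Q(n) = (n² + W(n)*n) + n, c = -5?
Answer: -876/11 ≈ -79.636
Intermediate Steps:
W(S) = 9/(-3 + S)
Q(n) = n + n² + 9*n/(-3 + n) (Q(n) = (n² + (9/(-3 + n))*n) + n = (n² + 9*n/(-3 + n)) + n = n + n² + 9*n/(-3 + n))
A(p) = 6 (A(p) = 6/((p/p)) = 6/1 = 6*1 = 6)
V(a) = 11 (V(a) = 6 - 1*(-5) = 6 + 5 = 11)
-876/V(A(Q(2))) = -876/11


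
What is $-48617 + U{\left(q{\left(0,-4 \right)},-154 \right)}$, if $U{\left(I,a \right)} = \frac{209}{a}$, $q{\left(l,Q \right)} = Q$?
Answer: $- \frac{680657}{14} \approx -48618.0$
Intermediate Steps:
$-48617 + U{\left(q{\left(0,-4 \right)},-154 \right)} = -48617 + \frac{209}{-154} = -48617 + 209 \left(- \frac{1}{154}\right) = -48617 - \frac{19}{14} = - \frac{680657}{14}$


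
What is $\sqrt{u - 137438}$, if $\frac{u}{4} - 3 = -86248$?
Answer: $3 i \sqrt{53602} \approx 694.56 i$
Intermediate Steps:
$u = -344980$ ($u = 12 + 4 \left(-86248\right) = 12 - 344992 = -344980$)
$\sqrt{u - 137438} = \sqrt{-344980 - 137438} = \sqrt{-482418} = 3 i \sqrt{53602}$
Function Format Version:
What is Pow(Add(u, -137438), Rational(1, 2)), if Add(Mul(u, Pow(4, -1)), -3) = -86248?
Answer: Mul(3, I, Pow(53602, Rational(1, 2))) ≈ Mul(694.56, I)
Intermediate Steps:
u = -344980 (u = Add(12, Mul(4, -86248)) = Add(12, -344992) = -344980)
Pow(Add(u, -137438), Rational(1, 2)) = Pow(Add(-344980, -137438), Rational(1, 2)) = Pow(-482418, Rational(1, 2)) = Mul(3, I, Pow(53602, Rational(1, 2)))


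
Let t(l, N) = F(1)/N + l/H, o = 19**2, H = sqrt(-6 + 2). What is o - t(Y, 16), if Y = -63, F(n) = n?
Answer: 5775/16 - 63*I/2 ≈ 360.94 - 31.5*I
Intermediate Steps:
H = 2*I (H = sqrt(-4) = 2*I ≈ 2.0*I)
o = 361
t(l, N) = 1/N - I*l/2 (t(l, N) = 1/N + l/((2*I)) = 1/N + l*(-I/2) = 1/N - I*l/2)
o - t(Y, 16) = 361 - (1/16 - 1/2*I*(-63)) = 361 - (1/16 + 63*I/2) = 361 + (-1/16 - 63*I/2) = 5775/16 - 63*I/2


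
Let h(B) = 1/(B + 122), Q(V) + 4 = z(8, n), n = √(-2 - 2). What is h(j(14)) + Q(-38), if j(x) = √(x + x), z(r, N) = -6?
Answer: -74219/7428 - √7/7428 ≈ -9.9921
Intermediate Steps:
n = 2*I (n = √(-4) = 2*I ≈ 2.0*I)
Q(V) = -10 (Q(V) = -4 - 6 = -10)
j(x) = √2*√x (j(x) = √(2*x) = √2*√x)
h(B) = 1/(122 + B)
h(j(14)) + Q(-38) = 1/(122 + √2*√14) - 10 = 1/(122 + 2*√7) - 10 = -10 + 1/(122 + 2*√7)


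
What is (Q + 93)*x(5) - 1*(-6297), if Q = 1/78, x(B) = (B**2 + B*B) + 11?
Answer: 933721/78 ≈ 11971.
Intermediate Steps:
x(B) = 11 + 2*B**2 (x(B) = (B**2 + B**2) + 11 = 2*B**2 + 11 = 11 + 2*B**2)
Q = 1/78 ≈ 0.012821
(Q + 93)*x(5) - 1*(-6297) = (1/78 + 93)*(11 + 2*5**2) - 1*(-6297) = 7255*(11 + 2*25)/78 + 6297 = 7255*(11 + 50)/78 + 6297 = (7255/78)*61 + 6297 = 442555/78 + 6297 = 933721/78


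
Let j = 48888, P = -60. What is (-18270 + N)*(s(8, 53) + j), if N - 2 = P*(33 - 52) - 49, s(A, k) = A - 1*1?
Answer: -839869415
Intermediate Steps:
s(A, k) = -1 + A (s(A, k) = A - 1 = -1 + A)
N = 1093 (N = 2 + (-60*(33 - 52) - 49) = 2 + (-60*(-19) - 49) = 2 + (1140 - 49) = 2 + 1091 = 1093)
(-18270 + N)*(s(8, 53) + j) = (-18270 + 1093)*((-1 + 8) + 48888) = -17177*(7 + 48888) = -17177*48895 = -839869415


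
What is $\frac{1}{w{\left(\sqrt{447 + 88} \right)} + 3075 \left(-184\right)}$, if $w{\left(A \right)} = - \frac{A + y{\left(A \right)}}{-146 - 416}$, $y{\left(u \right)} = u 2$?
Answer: $- \frac{11913635680}{6740735067743679} - \frac{562 \sqrt{535}}{33703675338718395} \approx -1.7674 \cdot 10^{-6}$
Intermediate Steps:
$y{\left(u \right)} = 2 u$
$w{\left(A \right)} = \frac{3 A}{562}$ ($w{\left(A \right)} = - \frac{A + 2 A}{-146 - 416} = - \frac{3 A}{-562} = - \frac{3 A \left(-1\right)}{562} = - \frac{\left(-3\right) A}{562} = \frac{3 A}{562}$)
$\frac{1}{w{\left(\sqrt{447 + 88} \right)} + 3075 \left(-184\right)} = \frac{1}{\frac{3 \sqrt{447 + 88}}{562} + 3075 \left(-184\right)} = \frac{1}{\frac{3 \sqrt{535}}{562} - 565800} = \frac{1}{-565800 + \frac{3 \sqrt{535}}{562}}$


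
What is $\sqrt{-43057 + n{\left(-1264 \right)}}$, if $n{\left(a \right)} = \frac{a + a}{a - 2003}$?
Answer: $\frac{i \sqrt{421994073}}{99} \approx 207.5 i$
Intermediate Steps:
$n{\left(a \right)} = \frac{2 a}{-2003 + a}$
$\sqrt{-43057 + n{\left(-1264 \right)}} = \sqrt{-43057 + 2 \left(-1264\right) \frac{1}{-2003 - 1264}} = \sqrt{-43057 + 2 \left(-1264\right) \frac{1}{-3267}} = \sqrt{-43057 + 2 \left(-1264\right) \left(- \frac{1}{3267}\right)} = \sqrt{-43057 + \frac{2528}{3267}} = \sqrt{- \frac{140664691}{3267}} = \frac{i \sqrt{421994073}}{99}$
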